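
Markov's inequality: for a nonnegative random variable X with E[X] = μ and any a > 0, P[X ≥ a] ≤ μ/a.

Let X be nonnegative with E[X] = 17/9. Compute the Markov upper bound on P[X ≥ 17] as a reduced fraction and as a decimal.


μ = E[X] = 17/9, a = 17.
Markov: P[X ≥ 17] ≤ μ/a = (17/9)/17 = 1/9.
Numerically: ≈ 0.111.
(Since a = 17 > μ = 1.889, the bound 1/9 is < 1 and informative.)

P[X ≥ 17] ≤ 1/9 ≈ 0.111.


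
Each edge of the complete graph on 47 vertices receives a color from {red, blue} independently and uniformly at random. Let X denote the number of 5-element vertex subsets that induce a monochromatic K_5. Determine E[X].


Let X = Σ_S X_S over the C(47, 5) = 1533939 subsets S of size 5, where X_S = 1 if the K_5 on S is monochromatic.
For a fixed S, the K_5 on S has C(5, 2) = 10 edges. P[all 10 edges red] = (1/2)^10, and likewise for blue, so P[monochromatic] = 2·(1/2)^10 = 2^{1 − 10} = 1/512.
By linearity: E[X] = C(47, 5) · 2^{1 − 10} = 1533939 · 1/512 = 1533939/512.
Numerically: E[X] ≈ 2995.974609.

E[X] = C(47,5)·2^(1−C(5,2)) = 1533939/512 ≈ 2995.974609.


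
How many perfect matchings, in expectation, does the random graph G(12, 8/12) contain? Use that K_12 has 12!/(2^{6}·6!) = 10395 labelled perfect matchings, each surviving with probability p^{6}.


K_12 has 12!/(2^{6}·6!) = 10395 labelled perfect matchings.
For each such perfect matching H, let X_H = 1 if all 6 edges of H are present in G. Then P[X_H = 1] = p^{6} = (2/3)^{6} = 64/729.
By linearity of expectation: E[X] = Σ_H E[X_H] = 10395 · p^{6} = 10395 · 64/729 = 24640/27.
Numerically: E[X] ≈ 912.6.

E[X] = 10395 · (2/3)^{6} = 24640/27 ≈ 912.6.


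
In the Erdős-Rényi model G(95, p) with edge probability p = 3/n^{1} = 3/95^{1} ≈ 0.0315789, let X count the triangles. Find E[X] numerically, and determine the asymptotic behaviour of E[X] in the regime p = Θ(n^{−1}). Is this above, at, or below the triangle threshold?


Number of potential triangles: C(95, 3) = 138415.
Each occurs with probability p³ ≈ (0.0315789)³ ≈ 3.14914711e-05.
By linearity: E[X] = C(95, 3)·p³ ≈ 138415 · 3.14914711e-05 ≈ 4.358892.
Here α = 1, so p = 3/n is exactly at the triangle threshold p ~ 1/n. Asymptotically E[X] → c³/6 = 3³/6 = 9/2 ≈ 4.500000, a bounded constant. In this regime the triangle count is asymptotically Poisson(c³/6).

E[X] ≈ 4.358892; in regime p = Θ(1/n^{1}) E[X] stays bounded (at the triangle threshold p ~ 1/n).


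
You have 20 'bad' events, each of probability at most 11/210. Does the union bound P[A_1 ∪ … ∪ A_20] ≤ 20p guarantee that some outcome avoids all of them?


Union bound: P[∪_{i=1}^{20} A_i] ≤ Σ_i P[A_i] ≤ 20·p = 20·(11/210) = 22/21.
Numerically: 22/21 ≈ 1.04762.
Is 22/21 < 1? NO.
Since the bound 22/21 is ≥ 1, the union bound is uninformative here; it does NOT by itself certify existence.

20·p = 22/21 ≈ 1.04762; existence NOT certified by the union bound.


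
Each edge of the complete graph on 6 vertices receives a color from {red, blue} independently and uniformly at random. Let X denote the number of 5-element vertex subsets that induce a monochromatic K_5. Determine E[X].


Let X = Σ_S X_S over the C(6, 5) = 6 subsets S of size 5, where X_S = 1 if the K_5 on S is monochromatic.
For a fixed S, the K_5 on S has C(5, 2) = 10 edges. P[all 10 edges red] = (1/2)^10, and likewise for blue, so P[monochromatic] = 2·(1/2)^10 = 2^{1 − 10} = 1/512.
Summing: E[X] = C(6, 5) · 2^{1 − 10} = 6 · 1/512 = 3/256.
Numerically: E[X] ≈ 0.011719.

E[X] = C(6,5)·2^(1−C(5,2)) = 3/256 ≈ 0.011719.


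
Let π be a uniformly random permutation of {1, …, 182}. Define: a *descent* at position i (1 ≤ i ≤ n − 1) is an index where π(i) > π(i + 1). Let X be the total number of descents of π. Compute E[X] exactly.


Write X = Σ X_I over i = 1, …, 181, with X_I the indicator of one descent.
There are 181 indicators.
For each fixed i, the pair (π(i), π(i+1)) is a uniformly random ordered pair of distinct values from {1, …, 182}; by symmetry P[π(i) > π(i+1)] = 1/2.
By linearity: E[X] = 181 · (1/2) = (182 − 1) · (1/2) = 181/2 ≈ 90.500000.

E[X] = 181/2 = 90.500000.


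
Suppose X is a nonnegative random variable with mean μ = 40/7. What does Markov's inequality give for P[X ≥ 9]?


μ = E[X] = 40/7, a = 9.
Markov: P[X ≥ 9] ≤ μ/a = (40/7)/9 = 40/63.
Numerically: ≈ 0.635.
(Since a = 9 > μ = 5.714, the bound 40/63 is < 1 and informative.)

P[X ≥ 9] ≤ 40/63 ≈ 0.635.


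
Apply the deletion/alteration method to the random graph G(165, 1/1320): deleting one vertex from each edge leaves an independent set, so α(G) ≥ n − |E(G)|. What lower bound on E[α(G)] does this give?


E[|E(G)|] = C(165, 2)·p = 13530 · (1/1320) = 41/4.
E[α(G)] ≥ n − E[|E(G)|] = 165 − 41/4 = 619/4.
Numerically: ≈ 154.7500.
(This is only a lower bound; the true E[α(G)] may be larger.)

E[α(G)] ≥ 619/4 ≈ 154.7500.


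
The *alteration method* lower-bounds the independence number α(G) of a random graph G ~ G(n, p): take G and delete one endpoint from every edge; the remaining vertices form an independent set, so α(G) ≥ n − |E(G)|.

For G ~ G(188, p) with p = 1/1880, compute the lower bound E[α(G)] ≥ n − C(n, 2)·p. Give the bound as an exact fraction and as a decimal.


E[|E(G)|] = C(188, 2)·p = 17578 · (1/1880) = 187/20.
E[α(G)] ≥ n − E[|E(G)|] = 188 − 187/20 = 3573/20.
Numerically: ≈ 178.65000.
(This is only a lower bound; the true E[α(G)] may be larger.)

E[α(G)] ≥ 3573/20 ≈ 178.65000.


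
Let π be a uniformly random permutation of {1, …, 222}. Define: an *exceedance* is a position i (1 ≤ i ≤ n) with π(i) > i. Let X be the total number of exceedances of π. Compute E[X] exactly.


Write X = Σ_{i=1}^{222} X_i, where X_i = 1_{π(i) > i}.
For each fixed i, π(i) is uniform over {1, …, 222} (marginal of a uniform permutation), so P[π(i) > i] = (n − i)/n. Summing: Σ_{i=1}^{222} (n − i)/n = (0 + 1 + … + 221)/222 = 222(222 − 1)/(2·222) = (222 − 1)/2.
Hence E[X] = Σ_{i=1}^{222} (222 − i)/222 = 221/2 ≈ 110.5000.

E[X] = 221/2 = 110.5000.


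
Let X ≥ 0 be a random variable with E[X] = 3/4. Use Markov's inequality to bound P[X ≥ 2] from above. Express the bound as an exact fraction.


μ = E[X] = 3/4, a = 2.
Markov: P[X ≥ 2] ≤ μ/a = (3/4)/2 = 3/8.
Numerically: ≈ 0.37500.
(Since a = 2 > μ = 0.75000, the bound 3/8 is < 1 and informative.)

P[X ≥ 2] ≤ 3/8 ≈ 0.37500.


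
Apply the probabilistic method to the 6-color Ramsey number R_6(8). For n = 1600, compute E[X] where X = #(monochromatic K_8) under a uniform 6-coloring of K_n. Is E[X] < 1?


E[X] = C(1600, 8) · 6^{1 − 28} = 1046712188466516943800 · 6^{−27} = 1046712188466516943800/1023490369077469249536.
As a reduced fraction: E[X] = 4845889761419059925/4738381338321616896 ≈ 1.0226888.
Is E[X] < 1? NO.
Since E[X] ≥ 1, the first-moment bound is inconclusive at n = 1600; it does NOT by itself certify R_6(8) > 1600.

E[X] = 4845889761419059925/4738381338321616896 ≈ 1.0226888; E[X] ≥ 1; first-moment method inconclusive here.


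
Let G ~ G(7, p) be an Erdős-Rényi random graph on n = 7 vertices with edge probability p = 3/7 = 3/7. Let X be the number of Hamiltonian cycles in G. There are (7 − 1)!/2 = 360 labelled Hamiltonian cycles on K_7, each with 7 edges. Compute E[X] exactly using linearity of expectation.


K_7 has (7 − 1)!/2 = 360 labelled Hamiltonian cycles.
For each such Hamiltonian cycle H, let X_H = 1 if all 7 edges of H are present in G. Then P[X_H = 1] = p^{7} = (3/7)^{7} = 2187/823543.
By linearity of expectation: E[X] = Σ_H E[X_H] = 360 · p^{7} = 360 · 2187/823543 = 787320/823543.
Numerically: E[X] ≈ 0.956016.

E[X] = 360 · (3/7)^{7} = 787320/823543 ≈ 0.956016.


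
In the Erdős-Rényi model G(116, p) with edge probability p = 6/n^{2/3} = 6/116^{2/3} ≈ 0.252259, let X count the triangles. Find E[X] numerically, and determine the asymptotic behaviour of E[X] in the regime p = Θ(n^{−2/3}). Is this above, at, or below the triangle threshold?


Number of potential triangles: C(116, 3) = 253460.
Each occurs with probability p³ ≈ (0.252259)³ ≈ 1.60523187e-02.
By linearity: E[X] = C(116, 3)·p³ ≈ 253460 · 1.60523187e-02 ≈ 4068.620690.
Since α = 2/3 < 1, p = c/n^{2/3} ≫ 1/n is above the triangle threshold p ~ 1/n. Asymptotically E[X] ~ (c³/6)·n^{3(1−α)} = (6³/6)·n^{1} → ∞; triangles are abundant w.h.p.

E[X] ≈ 4068.620690; in regime p = Θ(1/n^{2/3}) E[X] diverges (above the triangle threshold p ~ 1/n).


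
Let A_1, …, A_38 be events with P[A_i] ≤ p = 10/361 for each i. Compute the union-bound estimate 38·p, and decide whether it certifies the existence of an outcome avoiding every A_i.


Union bound: P[∪_{i=1}^{38} A_i] ≤ Σ_i P[A_i] ≤ 38·p = 38·(10/361) = 20/19.
Numerically: 20/19 ≈ 1.0526316.
Is 20/19 < 1? NO.
Since the bound 20/19 is ≥ 1, the union bound is uninformative here; it does NOT by itself certify existence.

38·p = 20/19 ≈ 1.0526316; existence NOT certified by the union bound.


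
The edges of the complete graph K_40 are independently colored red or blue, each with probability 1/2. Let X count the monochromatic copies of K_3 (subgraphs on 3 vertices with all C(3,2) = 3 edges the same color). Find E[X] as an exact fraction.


Let X = Σ_S X_S over the C(40, 3) = 9880 subsets S of size 3, where X_S = 1 if the K_3 on S is monochromatic.
For a fixed S, the K_3 on S has C(3, 2) = 3 edges. P[all 3 edges red] = (1/2)^3, and likewise for blue, so P[monochromatic] = 2·(1/2)^3 = 2^{1 − 3} = 1/4.
By linearity of expectation: E[X] = C(40, 3) · 2^{1 − 3} = 9880 · 1/4 = 2470.
Numerically: E[X] ≈ 2470.0000.

E[X] = C(40,3)·2^(1−C(3,2)) = 2470 ≈ 2470.0000.


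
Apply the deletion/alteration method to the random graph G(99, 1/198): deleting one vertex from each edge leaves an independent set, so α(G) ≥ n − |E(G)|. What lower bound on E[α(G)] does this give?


E[|E(G)|] = C(99, 2)·p = 4851 · (1/198) = 49/2.
E[α(G)] ≥ n − E[|E(G)|] = 99 − 49/2 = 149/2.
Numerically: ≈ 74.50000.
(This is only a lower bound; the true E[α(G)] may be larger.)

E[α(G)] ≥ 149/2 ≈ 74.50000.


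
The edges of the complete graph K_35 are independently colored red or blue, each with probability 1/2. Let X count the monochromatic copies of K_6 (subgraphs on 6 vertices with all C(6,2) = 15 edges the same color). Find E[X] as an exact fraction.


Let X = Σ_S X_S over the C(35, 6) = 1623160 subsets S of size 6, where X_S = 1 if the K_6 on S is monochromatic.
For a fixed S, the K_6 on S has C(6, 2) = 15 edges. P[all 15 edges red] = (1/2)^15, and likewise for blue, so P[monochromatic] = 2·(1/2)^15 = 2^{1 − 15} = 1/16384.
Summing: E[X] = C(35, 6) · 2^{1 − 15} = 1623160 · 1/16384 = 202895/2048.
Numerically: E[X] ≈ 99.069824.

E[X] = C(35,6)·2^(1−C(6,2)) = 202895/2048 ≈ 99.069824.


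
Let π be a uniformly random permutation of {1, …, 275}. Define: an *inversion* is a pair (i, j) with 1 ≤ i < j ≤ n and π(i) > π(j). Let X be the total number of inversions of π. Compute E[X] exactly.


Write X = Σ X_I over the C(275, 2) = 37675 pairs i < j, with X_I the indicator of one inversion.
There are 37675 indicators.
For each fixed pair i < j, the values π(i) and π(j) are two distinct elements of {1, …, 275} in uniformly random order; by symmetry P[π(i) > π(j)] = 1/2.
By linearity: E[X] = 37675 · (1/2) = C(275, 2) · (1/2) = 37675/2 = 37675/2 ≈ 18837.5000.

E[X] = 37675/2 = 18837.5000.


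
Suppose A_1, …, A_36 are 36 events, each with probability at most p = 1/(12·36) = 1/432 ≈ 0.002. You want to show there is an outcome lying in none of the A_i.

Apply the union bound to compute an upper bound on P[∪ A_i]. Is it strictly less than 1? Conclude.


Union bound: P[∪_{i=1}^{36} A_i] ≤ Σ_i P[A_i] ≤ 36·p = 36·(1/432) = 1/12.
Numerically: 1/12 ≈ 0.083.
Is 1/12 < 1? YES.
Since P[∪ A_i] ≤ 1/12 < 1, the complement has P[∩ A_i^c] ≥ 1 − 1/12 = 11/12 > 0, so some outcome avoids every A_i.

36·p = 1/12 ≈ 0.083; existence CERTIFIED by the union bound.


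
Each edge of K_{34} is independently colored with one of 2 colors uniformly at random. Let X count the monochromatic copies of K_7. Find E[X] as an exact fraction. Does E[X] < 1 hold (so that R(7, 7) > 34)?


E[X] = C(34, 7) · 2^{1 − 21} = 5379616 · 2^{−20} = 5379616/1048576.
As a reduced fraction: E[X] = 168113/32768 ≈ 5.130402.
Is E[X] < 1? NO.
Since E[X] ≥ 1, the first-moment bound is inconclusive at n = 34; it does NOT by itself certify R(7, 7) > 34.

E[X] = 168113/32768 ≈ 5.130402; E[X] ≥ 1; first-moment method inconclusive here.


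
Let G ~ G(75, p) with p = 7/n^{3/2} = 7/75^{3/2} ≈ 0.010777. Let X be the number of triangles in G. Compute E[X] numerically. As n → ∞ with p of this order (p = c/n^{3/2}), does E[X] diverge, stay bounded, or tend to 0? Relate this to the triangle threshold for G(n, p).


Number of potential triangles: C(75, 3) = 67525.
Each occurs with probability p³ ≈ (0.010777)³ ≈ 1.2517524e-06.
By linearity: E[X] = C(75, 3)·p³ ≈ 67525 · 1.2517524e-06 ≈ 0.08452.
Since α = 3/2 > 1, p = c/n^{3/2} = o(1/n) is below the triangle threshold p ~ 1/n. Asymptotically E[X] ~ (c³/6)·n^{3(1−α)} = (7³/6)·n^{-1.5} → 0, so by Markov's inequality G has no triangles w.h.p.

E[X] ≈ 0.08452; in regime p = Θ(1/n^{3/2}) E[X] tends to 0 (below the triangle threshold p ~ 1/n).


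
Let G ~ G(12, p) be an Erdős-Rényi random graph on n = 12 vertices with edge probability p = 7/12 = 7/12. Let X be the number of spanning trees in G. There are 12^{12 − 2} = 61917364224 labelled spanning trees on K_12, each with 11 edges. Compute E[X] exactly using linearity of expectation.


K_12 has 12^{12 − 2} = 61917364224 labelled spanning trees.
For each such spanning tree H, let X_H = 1 if all 11 edges of H are present in G. Then P[X_H = 1] = p^{11} = (7/12)^{11} = 1977326743/743008370688.
Summing the indicators: E[X] = Σ_H E[X_H] = 61917364224 · p^{11} = 61917364224 · 1977326743/743008370688 = 1977326743/12.
Numerically: E[X] ≈ 1.65e+08.

E[X] = 61917364224 · (7/12)^{11} = 1977326743/12 ≈ 1.65e+08.


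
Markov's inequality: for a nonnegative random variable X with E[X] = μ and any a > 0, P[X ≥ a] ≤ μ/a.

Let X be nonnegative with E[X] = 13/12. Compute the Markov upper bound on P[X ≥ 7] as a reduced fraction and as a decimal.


μ = E[X] = 13/12, a = 7.
Markov: P[X ≥ 7] ≤ μ/a = (13/12)/7 = 13/84.
Numerically: ≈ 0.15476.
(Since a = 7 > μ = 1.08333, the bound 13/84 is < 1 and informative.)

P[X ≥ 7] ≤ 13/84 ≈ 0.15476.


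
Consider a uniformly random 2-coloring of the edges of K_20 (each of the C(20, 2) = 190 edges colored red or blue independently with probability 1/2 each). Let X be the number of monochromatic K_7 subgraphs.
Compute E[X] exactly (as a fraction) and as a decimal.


Let X = Σ_S X_S over the C(20, 7) = 77520 subsets S of size 7, where X_S = 1 if the K_7 on S is monochromatic.
For a fixed S, the K_7 on S has C(7, 2) = 21 edges. P[all 21 edges red] = (1/2)^21, and likewise for blue, so P[monochromatic] = 2·(1/2)^21 = 2^{1 − 21} = 1/1048576.
By linearity: E[X] = C(20, 7) · 2^{1 − 21} = 77520 · 1/1048576 = 4845/65536.
Numerically: E[X] ≈ 0.0739.

E[X] = C(20,7)·2^(1−C(7,2)) = 4845/65536 ≈ 0.0739.


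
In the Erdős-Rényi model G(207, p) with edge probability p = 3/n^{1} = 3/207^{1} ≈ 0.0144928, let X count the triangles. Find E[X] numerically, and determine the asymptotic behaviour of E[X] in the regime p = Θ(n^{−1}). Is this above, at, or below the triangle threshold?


Number of potential triangles: C(207, 3) = 1456935.
Each occurs with probability p³ ≈ (0.0144928)³ ≈ 3.04405663e-06.
By linearity: E[X] = C(207, 3)·p³ ≈ 1456935 · 3.04405663e-06 ≈ 4.434993.
Here α = 1, so p = 3/n is exactly at the triangle threshold p ~ 1/n. Asymptotically E[X] → c³/6 = 3³/6 = 9/2 ≈ 4.500000, a bounded constant. In this regime the triangle count is asymptotically Poisson(c³/6).

E[X] ≈ 4.434993; in regime p = Θ(1/n^{1}) E[X] stays bounded (at the triangle threshold p ~ 1/n).


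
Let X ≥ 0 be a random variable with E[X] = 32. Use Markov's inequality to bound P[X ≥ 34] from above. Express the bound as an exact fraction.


μ = E[X] = 32, a = 34.
Markov: P[X ≥ 34] ≤ μ/a = (32)/34 = 16/17.
Numerically: ≈ 0.941176.
(Since a = 34 > μ = 32.000000, the bound 16/17 is < 1 and informative.)

P[X ≥ 34] ≤ 16/17 ≈ 0.941176.


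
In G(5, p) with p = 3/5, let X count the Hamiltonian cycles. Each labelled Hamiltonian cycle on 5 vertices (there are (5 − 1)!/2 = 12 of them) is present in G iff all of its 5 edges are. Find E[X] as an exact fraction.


K_5 has (5 − 1)!/2 = 12 labelled Hamiltonian cycles.
For each such Hamiltonian cycle H, let X_H = 1 if all 5 edges of H are present in G. Then P[X_H = 1] = p^{5} = (3/5)^{5} = 243/3125.
By linearity: E[X] = Σ_H E[X_H] = 12 · p^{5} = 12 · 243/3125 = 2916/3125.
Numerically: E[X] ≈ 0.9331.

E[X] = 12 · (3/5)^{5} = 2916/3125 ≈ 0.9331.


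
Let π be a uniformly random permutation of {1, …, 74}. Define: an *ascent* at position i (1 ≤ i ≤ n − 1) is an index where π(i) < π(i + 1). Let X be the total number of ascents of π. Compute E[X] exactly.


Write X = Σ X_I over i = 1, …, 73, with X_I the indicator of one ascent.
There are 73 indicators.
For each fixed i, the pair (π(i), π(i+1)) is a uniformly random ordered pair of distinct values from {1, …, 74}; by symmetry P[π(i) < π(i+1)] = 1/2.
By linearity: E[X] = 73 · (1/2) = (74 − 1) · (1/2) = 73/2 ≈ 36.5000.

E[X] = 73/2 = 36.5000.


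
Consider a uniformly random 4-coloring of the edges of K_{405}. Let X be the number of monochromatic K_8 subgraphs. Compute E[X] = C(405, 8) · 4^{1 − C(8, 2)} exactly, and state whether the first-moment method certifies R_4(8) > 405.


E[X] = C(405, 8) · 4^{1 − 28} = 16745853821188050 · 4^{−27} = 16745853821188050/18014398509481984.
As a reduced fraction: E[X] = 8372926910594025/9007199254740992 ≈ 0.9295816.
Is E[X] < 1? YES.
Since E[X] < 1, there exists a 4-coloring of K_{405} with no monochromatic K_8; hence R_4(8) > 405.

E[X] = 8372926910594025/9007199254740992 ≈ 0.9295816; E[X] < 1, so R_4(8) > 405.


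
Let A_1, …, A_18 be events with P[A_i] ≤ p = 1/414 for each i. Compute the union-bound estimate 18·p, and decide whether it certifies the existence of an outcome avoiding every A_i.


Union bound: P[∪_{i=1}^{18} A_i] ≤ Σ_i P[A_i] ≤ 18·p = 18·(1/414) = 1/23.
Numerically: 1/23 ≈ 0.043.
Is 1/23 < 1? YES.
Since P[∪ A_i] ≤ 1/23 < 1, the complement has P[∩ A_i^c] ≥ 1 − 1/23 = 22/23 > 0, so some outcome avoids every A_i.

18·p = 1/23 ≈ 0.043; existence CERTIFIED by the union bound.


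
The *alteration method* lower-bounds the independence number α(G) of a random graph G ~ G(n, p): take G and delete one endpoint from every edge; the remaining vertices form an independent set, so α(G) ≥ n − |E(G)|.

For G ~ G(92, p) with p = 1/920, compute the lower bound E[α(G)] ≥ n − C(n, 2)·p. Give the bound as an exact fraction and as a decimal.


E[|E(G)|] = C(92, 2)·p = 4186 · (1/920) = 91/20.
E[α(G)] ≥ n − E[|E(G)|] = 92 − 91/20 = 1749/20.
Numerically: ≈ 87.45000.
(This is only a lower bound; the true E[α(G)] may be larger.)

E[α(G)] ≥ 1749/20 ≈ 87.45000.


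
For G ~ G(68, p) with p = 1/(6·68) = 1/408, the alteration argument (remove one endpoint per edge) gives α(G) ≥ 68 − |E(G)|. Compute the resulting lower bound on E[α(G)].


E[|E(G)|] = C(68, 2)·p = 2278 · (1/408) = 67/12.
E[α(G)] ≥ n − E[|E(G)|] = 68 − 67/12 = 749/12.
Numerically: ≈ 62.4167.
(This is only a lower bound; the true E[α(G)] may be larger.)

E[α(G)] ≥ 749/12 ≈ 62.4167.


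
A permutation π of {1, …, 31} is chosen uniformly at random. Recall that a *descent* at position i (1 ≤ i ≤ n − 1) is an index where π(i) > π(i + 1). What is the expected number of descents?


Write X = Σ X_I over i = 1, …, 30, with X_I the indicator of one descent.
There are 30 indicators.
For each fixed i, the pair (π(i), π(i+1)) is a uniformly random ordered pair of distinct values from {1, …, 31}; by symmetry P[π(i) > π(i+1)] = 1/2.
By linearity: E[X] = 30 · (1/2) = (31 − 1) · (1/2) = 15 ≈ 15.0000.

E[X] = 15 = 15.0000.


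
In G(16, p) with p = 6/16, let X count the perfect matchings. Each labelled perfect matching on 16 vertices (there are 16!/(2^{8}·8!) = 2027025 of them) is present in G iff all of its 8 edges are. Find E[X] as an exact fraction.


K_16 has 16!/(2^{8}·8!) = 2027025 labelled perfect matchings.
For each such perfect matching H, let X_H = 1 if all 8 edges of H are present in G. Then P[X_H = 1] = p^{8} = (3/8)^{8} = 6561/16777216.
By linearity of expectation: E[X] = Σ_H E[X_H] = 2027025 · p^{8} = 2027025 · 6561/16777216 = 13299311025/16777216.
Numerically: E[X] ≈ 793.

E[X] = 2027025 · (3/8)^{8} = 13299311025/16777216 ≈ 793.


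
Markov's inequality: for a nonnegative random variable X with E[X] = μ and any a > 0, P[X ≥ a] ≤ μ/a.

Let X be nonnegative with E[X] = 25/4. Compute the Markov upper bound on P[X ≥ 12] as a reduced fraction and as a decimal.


μ = E[X] = 25/4, a = 12.
Markov: P[X ≥ 12] ≤ μ/a = (25/4)/12 = 25/48.
Numerically: ≈ 0.5208.
(Since a = 12 > μ = 6.2500, the bound 25/48 is < 1 and informative.)

P[X ≥ 12] ≤ 25/48 ≈ 0.5208.


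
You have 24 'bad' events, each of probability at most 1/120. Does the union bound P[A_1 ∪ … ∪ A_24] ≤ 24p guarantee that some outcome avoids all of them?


Union bound: P[∪_{i=1}^{24} A_i] ≤ Σ_i P[A_i] ≤ 24·p = 24·(1/120) = 1/5.
Numerically: 1/5 ≈ 0.20000.
Is 1/5 < 1? YES.
Since P[∪ A_i] ≤ 1/5 < 1, the complement has P[∩ A_i^c] ≥ 1 − 1/5 = 4/5 > 0, so some outcome avoids every A_i.

24·p = 1/5 ≈ 0.20000; existence CERTIFIED by the union bound.


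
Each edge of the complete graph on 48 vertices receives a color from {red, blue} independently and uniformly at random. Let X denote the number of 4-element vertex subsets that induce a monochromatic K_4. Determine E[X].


Let X = Σ_S X_S over the C(48, 4) = 194580 subsets S of size 4, where X_S = 1 if the K_4 on S is monochromatic.
For a fixed S, the K_4 on S has C(4, 2) = 6 edges. P[all 6 edges red] = (1/2)^6, and likewise for blue, so P[monochromatic] = 2·(1/2)^6 = 2^{1 − 6} = 1/32.
By linearity: E[X] = C(48, 4) · 2^{1 − 6} = 194580 · 1/32 = 48645/8.
Numerically: E[X] ≈ 6080.6250.

E[X] = C(48,4)·2^(1−C(4,2)) = 48645/8 ≈ 6080.6250.


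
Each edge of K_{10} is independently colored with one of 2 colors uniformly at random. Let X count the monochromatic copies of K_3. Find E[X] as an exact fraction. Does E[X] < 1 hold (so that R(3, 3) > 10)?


E[X] = C(10, 3) · 2^{1 − 3} = 120 · 2^{−2} = 120/4.
As a reduced fraction: E[X] = 30 ≈ 30.000000.
Is E[X] < 1? NO.
Since E[X] ≥ 1, the first-moment bound is inconclusive at n = 10; it does NOT by itself certify R(3, 3) > 10.

E[X] = 30 ≈ 30.000000; E[X] ≥ 1; first-moment method inconclusive here.


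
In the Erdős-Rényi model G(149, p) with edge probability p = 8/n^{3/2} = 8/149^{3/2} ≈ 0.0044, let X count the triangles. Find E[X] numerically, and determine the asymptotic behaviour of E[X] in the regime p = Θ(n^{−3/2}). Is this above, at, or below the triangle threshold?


Number of potential triangles: C(149, 3) = 540274.
Each occurs with probability p³ ≈ (0.0044)³ ≈ 8.51004e-08.
By linearity: E[X] = C(149, 3)·p³ ≈ 540274 · 8.51004e-08 ≈ 0.046.
Since α = 3/2 > 1, p = c/n^{3/2} = o(1/n) is below the triangle threshold p ~ 1/n. Asymptotically E[X] ~ (c³/6)·n^{3(1−α)} = (8³/6)·n^{-1.5} → 0, so by Markov's inequality G has no triangles w.h.p.

E[X] ≈ 0.046; in regime p = Θ(1/n^{3/2}) E[X] tends to 0 (below the triangle threshold p ~ 1/n).


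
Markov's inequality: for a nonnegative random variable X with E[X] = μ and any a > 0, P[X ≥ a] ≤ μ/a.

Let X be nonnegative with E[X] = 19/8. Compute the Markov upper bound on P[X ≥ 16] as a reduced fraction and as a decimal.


μ = E[X] = 19/8, a = 16.
Markov: P[X ≥ 16] ≤ μ/a = (19/8)/16 = 19/128.
Numerically: ≈ 0.14844.
(Since a = 16 > μ = 2.37500, the bound 19/128 is < 1 and informative.)

P[X ≥ 16] ≤ 19/128 ≈ 0.14844.


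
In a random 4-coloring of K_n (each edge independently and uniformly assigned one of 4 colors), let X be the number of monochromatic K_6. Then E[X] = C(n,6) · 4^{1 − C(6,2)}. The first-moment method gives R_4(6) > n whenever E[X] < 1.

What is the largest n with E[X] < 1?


We need C(n, 6) · 4^{1 − 15} < 1, i.e. C(n, 6) < 4^{15 − 1} = 268435456.
Check values of n near the boundary:
  n = 74: C(74, 6) = 185250786; 185250786 < 268435456? YES
  n = 75: C(75, 6) = 201359550; 201359550 < 268435456? YES
  n = 76: C(76, 6) = 218618940; 218618940 < 268435456? YES
  n = 77: C(77, 6) = 237093780; 237093780 < 268435456? YES
  n = 78: C(78, 6) = 256851595; 256851595 < 268435456? YES
  n = 79: C(79, 6) = 277962685; 277962685 < 268435456? NO
  n = 80: C(80, 6) = 300500200; 300500200 < 268435456? NO
The largest n with C(n, 6) < 268435456 is n = 78 (where E[X] = 256851595/268435456 ≈ 0.957). Hence R_4(6) > 78, i.e. R_4(6) ≥ 79.

Largest n = 78; hence R_4(6) > 78.


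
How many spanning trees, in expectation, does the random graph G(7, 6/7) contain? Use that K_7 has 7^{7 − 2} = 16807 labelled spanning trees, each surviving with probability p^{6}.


K_7 has 7^{7 − 2} = 16807 labelled spanning trees.
For each such spanning tree H, let X_H = 1 if all 6 edges of H are present in G. Then P[X_H = 1] = p^{6} = (6/7)^{6} = 46656/117649.
By linearity: E[X] = Σ_H E[X_H] = 16807 · p^{6} = 16807 · 46656/117649 = 46656/7.
Numerically: E[X] ≈ 6665.

E[X] = 16807 · (6/7)^{6} = 46656/7 ≈ 6665.


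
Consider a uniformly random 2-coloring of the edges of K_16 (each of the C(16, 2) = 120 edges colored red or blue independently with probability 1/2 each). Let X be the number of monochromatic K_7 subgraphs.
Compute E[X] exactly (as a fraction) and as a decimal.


Let X = Σ_S X_S over the C(16, 7) = 11440 subsets S of size 7, where X_S = 1 if the K_7 on S is monochromatic.
For a fixed S, the K_7 on S has C(7, 2) = 21 edges. P[all 21 edges red] = (1/2)^21, and likewise for blue, so P[monochromatic] = 2·(1/2)^21 = 2^{1 − 21} = 1/1048576.
By linearity of expectation: E[X] = C(16, 7) · 2^{1 − 21} = 11440 · 1/1048576 = 715/65536.
Numerically: E[X] ≈ 0.0109.

E[X] = C(16,7)·2^(1−C(7,2)) = 715/65536 ≈ 0.0109.


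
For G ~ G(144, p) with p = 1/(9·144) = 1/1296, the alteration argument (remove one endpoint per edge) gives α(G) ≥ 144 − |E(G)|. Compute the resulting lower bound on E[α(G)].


E[|E(G)|] = C(144, 2)·p = 10296 · (1/1296) = 143/18.
E[α(G)] ≥ n − E[|E(G)|] = 144 − 143/18 = 2449/18.
Numerically: ≈ 136.05556.
(This is only a lower bound; the true E[α(G)] may be larger.)

E[α(G)] ≥ 2449/18 ≈ 136.05556.


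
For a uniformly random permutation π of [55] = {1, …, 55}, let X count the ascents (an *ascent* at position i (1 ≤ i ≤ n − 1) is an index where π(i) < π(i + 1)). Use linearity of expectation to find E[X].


Write X = Σ X_I over i = 1, …, 54, with X_I the indicator of one ascent.
There are 54 indicators.
For each fixed i, the pair (π(i), π(i+1)) is a uniformly random ordered pair of distinct values from {1, …, 55}; by symmetry P[π(i) < π(i+1)] = 1/2.
By linearity: E[X] = 54 · (1/2) = (55 − 1) · (1/2) = 27 ≈ 27.0000.

E[X] = 27 = 27.0000.


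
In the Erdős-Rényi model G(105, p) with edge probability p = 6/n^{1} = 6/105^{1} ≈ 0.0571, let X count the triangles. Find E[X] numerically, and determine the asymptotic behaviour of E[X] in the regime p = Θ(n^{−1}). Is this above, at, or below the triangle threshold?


Number of potential triangles: C(105, 3) = 187460.
Each occurs with probability p³ ≈ (0.0571)³ ≈ 1.86589e-04.
By linearity: E[X] = C(105, 3)·p³ ≈ 187460 · 1.86589e-04 ≈ 34.978.
Here α = 1, so p = 6/n is exactly at the triangle threshold p ~ 1/n. Asymptotically E[X] → c³/6 = 6³/6 = 36 ≈ 36.000, a bounded constant. In this regime the triangle count is asymptotically Poisson(c³/6).

E[X] ≈ 34.978; in regime p = Θ(1/n^{1}) E[X] stays bounded (at the triangle threshold p ~ 1/n).


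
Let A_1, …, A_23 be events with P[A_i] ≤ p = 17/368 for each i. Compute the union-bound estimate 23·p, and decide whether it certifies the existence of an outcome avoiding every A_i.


Union bound: P[∪_{i=1}^{23} A_i] ≤ Σ_i P[A_i] ≤ 23·p = 23·(17/368) = 17/16.
Numerically: 17/16 ≈ 1.0625000.
Is 17/16 < 1? NO.
Since the bound 17/16 is ≥ 1, the union bound is uninformative here; it does NOT by itself certify existence.

23·p = 17/16 ≈ 1.0625000; existence NOT certified by the union bound.


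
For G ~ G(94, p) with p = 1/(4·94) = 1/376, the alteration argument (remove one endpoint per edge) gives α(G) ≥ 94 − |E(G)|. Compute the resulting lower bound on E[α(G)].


E[|E(G)|] = C(94, 2)·p = 4371 · (1/376) = 93/8.
E[α(G)] ≥ n − E[|E(G)|] = 94 − 93/8 = 659/8.
Numerically: ≈ 82.375000.
(This is only a lower bound; the true E[α(G)] may be larger.)

E[α(G)] ≥ 659/8 ≈ 82.375000.


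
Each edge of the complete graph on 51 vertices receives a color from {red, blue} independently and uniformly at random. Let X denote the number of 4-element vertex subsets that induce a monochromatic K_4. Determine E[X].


Let X = Σ_S X_S over the C(51, 4) = 249900 subsets S of size 4, where X_S = 1 if the K_4 on S is monochromatic.
For a fixed S, the K_4 on S has C(4, 2) = 6 edges. P[all 6 edges red] = (1/2)^6, and likewise for blue, so P[monochromatic] = 2·(1/2)^6 = 2^{1 − 6} = 1/32.
By linearity: E[X] = C(51, 4) · 2^{1 − 6} = 249900 · 1/32 = 62475/8.
Numerically: E[X] ≈ 7809.375000.

E[X] = C(51,4)·2^(1−C(4,2)) = 62475/8 ≈ 7809.375000.


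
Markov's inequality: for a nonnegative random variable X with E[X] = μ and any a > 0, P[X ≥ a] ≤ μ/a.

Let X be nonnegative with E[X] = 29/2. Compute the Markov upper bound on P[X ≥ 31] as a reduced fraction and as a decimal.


μ = E[X] = 29/2, a = 31.
Markov: P[X ≥ 31] ≤ μ/a = (29/2)/31 = 29/62.
Numerically: ≈ 0.4677.
(Since a = 31 > μ = 14.5000, the bound 29/62 is < 1 and informative.)

P[X ≥ 31] ≤ 29/62 ≈ 0.4677.


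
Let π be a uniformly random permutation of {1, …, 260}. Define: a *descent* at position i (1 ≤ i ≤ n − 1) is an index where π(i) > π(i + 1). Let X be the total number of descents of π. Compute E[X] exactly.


Write X = Σ X_I over i = 1, …, 259, with X_I the indicator of one descent.
There are 259 indicators.
For each fixed i, the pair (π(i), π(i+1)) is a uniformly random ordered pair of distinct values from {1, …, 260}; by symmetry P[π(i) > π(i+1)] = 1/2.
By linearity: E[X] = 259 · (1/2) = (260 − 1) · (1/2) = 259/2 ≈ 129.5000.

E[X] = 259/2 = 129.5000.


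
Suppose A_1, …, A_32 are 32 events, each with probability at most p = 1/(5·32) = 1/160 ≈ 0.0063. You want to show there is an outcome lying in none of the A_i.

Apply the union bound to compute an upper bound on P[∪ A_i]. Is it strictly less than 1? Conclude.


Union bound: P[∪_{i=1}^{32} A_i] ≤ Σ_i P[A_i] ≤ 32·p = 32·(1/160) = 1/5.
Numerically: 1/5 ≈ 0.2000.
Is 1/5 < 1? YES.
Since P[∪ A_i] ≤ 1/5 < 1, the complement has P[∩ A_i^c] ≥ 1 − 1/5 = 4/5 > 0, so some outcome avoids every A_i.

32·p = 1/5 ≈ 0.2000; existence CERTIFIED by the union bound.


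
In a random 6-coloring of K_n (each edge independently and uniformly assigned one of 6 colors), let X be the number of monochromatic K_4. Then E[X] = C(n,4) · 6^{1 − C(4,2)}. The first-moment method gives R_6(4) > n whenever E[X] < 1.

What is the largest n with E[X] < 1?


We need C(n, 4) · 6^{1 − 6} < 1, i.e. C(n, 4) < 6^{6 − 1} = 7776.
Check values of n near the boundary:
  n = 17: C(17, 4) = 2380; 2380 < 7776? YES
  n = 18: C(18, 4) = 3060; 3060 < 7776? YES
  n = 19: C(19, 4) = 3876; 3876 < 7776? YES
  n = 20: C(20, 4) = 4845; 4845 < 7776? YES
  n = 21: C(21, 4) = 5985; 5985 < 7776? YES
  n = 22: C(22, 4) = 7315; 7315 < 7776? YES
  n = 23: C(23, 4) = 8855; 8855 < 7776? NO
The largest n with C(n, 4) < 7776 is n = 22 (where E[X] = 7315/7776 ≈ 0.9407). Hence R_6(4) > 22, i.e. R_6(4) ≥ 23.

Largest n = 22; hence R_6(4) > 22.


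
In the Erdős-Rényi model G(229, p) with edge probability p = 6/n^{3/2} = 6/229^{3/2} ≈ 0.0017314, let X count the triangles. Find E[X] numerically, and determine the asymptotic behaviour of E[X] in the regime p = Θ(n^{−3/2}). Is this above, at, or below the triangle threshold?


Number of potential triangles: C(229, 3) = 1975354.
Each occurs with probability p³ ≈ (0.0017314)³ ≈ 5.19031936e-09.
By linearity: E[X] = C(229, 3)·p³ ≈ 1975354 · 5.19031936e-09 ≈ 0.010253.
Since α = 3/2 > 1, p = c/n^{3/2} = o(1/n) is below the triangle threshold p ~ 1/n. Asymptotically E[X] ~ (c³/6)·n^{3(1−α)} = (6³/6)·n^{-1.5} → 0, so by Markov's inequality G has no triangles w.h.p.

E[X] ≈ 0.010253; in regime p = Θ(1/n^{3/2}) E[X] tends to 0 (below the triangle threshold p ~ 1/n).


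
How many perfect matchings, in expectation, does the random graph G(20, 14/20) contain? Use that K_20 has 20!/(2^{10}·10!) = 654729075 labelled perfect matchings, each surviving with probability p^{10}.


K_20 has 20!/(2^{10}·10!) = 654729075 labelled perfect matchings.
For each such perfect matching H, let X_H = 1 if all 10 edges of H are present in G. Then P[X_H = 1] = p^{10} = (7/10)^{10} = 282475249/10000000000.
By linearity: E[X] = Σ_H E[X_H] = 654729075 · p^{10} = 654729075 · 282475249/10000000000 = 7397790339526587/400000000.
Numerically: E[X] ≈ 1.84945e+07.

E[X] = 654729075 · (7/10)^{10} = 7397790339526587/400000000 ≈ 1.84945e+07.


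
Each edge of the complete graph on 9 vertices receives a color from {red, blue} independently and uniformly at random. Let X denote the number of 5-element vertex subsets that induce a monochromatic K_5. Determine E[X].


Let X = Σ_S X_S over the C(9, 5) = 126 subsets S of size 5, where X_S = 1 if the K_5 on S is monochromatic.
For a fixed S, the K_5 on S has C(5, 2) = 10 edges. P[all 10 edges red] = (1/2)^10, and likewise for blue, so P[monochromatic] = 2·(1/2)^10 = 2^{1 − 10} = 1/512.
By linearity: E[X] = C(9, 5) · 2^{1 − 10} = 126 · 1/512 = 63/256.
Numerically: E[X] ≈ 0.246.

E[X] = C(9,5)·2^(1−C(5,2)) = 63/256 ≈ 0.246.


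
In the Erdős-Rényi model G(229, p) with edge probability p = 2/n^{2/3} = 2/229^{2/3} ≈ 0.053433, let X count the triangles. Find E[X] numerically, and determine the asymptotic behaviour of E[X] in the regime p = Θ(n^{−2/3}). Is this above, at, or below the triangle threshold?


Number of potential triangles: C(229, 3) = 1975354.
Each occurs with probability p³ ≈ (0.053433)³ ≈ 1.5255239e-04.
By linearity: E[X] = C(229, 3)·p³ ≈ 1975354 · 1.5255239e-04 ≈ 301.34498.
Since α = 2/3 < 1, p = c/n^{2/3} ≫ 1/n is above the triangle threshold p ~ 1/n. Asymptotically E[X] ~ (c³/6)·n^{3(1−α)} = (2³/6)·n^{1} → ∞; triangles are abundant w.h.p.

E[X] ≈ 301.34498; in regime p = Θ(1/n^{2/3}) E[X] diverges (above the triangle threshold p ~ 1/n).


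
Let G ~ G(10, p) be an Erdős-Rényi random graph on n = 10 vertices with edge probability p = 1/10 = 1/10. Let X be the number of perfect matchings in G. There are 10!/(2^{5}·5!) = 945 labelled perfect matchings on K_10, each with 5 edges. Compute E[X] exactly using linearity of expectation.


K_10 has 10!/(2^{5}·5!) = 945 labelled perfect matchings.
For each such perfect matching H, let X_H = 1 if all 5 edges of H are present in G. Then P[X_H = 1] = p^{5} = (1/10)^{5} = 1/100000.
By linearity: E[X] = Σ_H E[X_H] = 945 · p^{5} = 945 · 1/100000 = 189/20000.
Numerically: E[X] ≈ 0.00945.

E[X] = 945 · (1/10)^{5} = 189/20000 ≈ 0.00945.


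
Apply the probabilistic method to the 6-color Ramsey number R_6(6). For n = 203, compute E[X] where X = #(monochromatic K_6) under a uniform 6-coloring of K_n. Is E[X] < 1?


E[X] = C(203, 6) · 6^{1 − 15} = 90210944670 · 6^{−14} = 90210944670/78364164096.
As a reduced fraction: E[X] = 15035157445/13060694016 ≈ 1.1512.
Is E[X] < 1? NO.
Since E[X] ≥ 1, the first-moment bound is inconclusive at n = 203; it does NOT by itself certify R_6(6) > 203.

E[X] = 15035157445/13060694016 ≈ 1.1512; E[X] ≥ 1; first-moment method inconclusive here.


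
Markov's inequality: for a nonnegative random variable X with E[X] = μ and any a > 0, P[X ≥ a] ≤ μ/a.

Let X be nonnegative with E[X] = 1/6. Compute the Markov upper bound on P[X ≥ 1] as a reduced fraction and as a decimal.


μ = E[X] = 1/6, a = 1.
Markov: P[X ≥ 1] ≤ μ/a = (1/6)/1 = 1/6.
Numerically: ≈ 0.1667.
(Since a = 1 > μ = 0.1667, the bound 1/6 is < 1 and informative.)

P[X ≥ 1] ≤ 1/6 ≈ 0.1667.


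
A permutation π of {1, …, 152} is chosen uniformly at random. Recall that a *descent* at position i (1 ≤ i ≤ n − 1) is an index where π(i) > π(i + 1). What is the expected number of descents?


Write X = Σ X_I over i = 1, …, 151, with X_I the indicator of one descent.
There are 151 indicators.
For each fixed i, the pair (π(i), π(i+1)) is a uniformly random ordered pair of distinct values from {1, …, 152}; by symmetry P[π(i) > π(i+1)] = 1/2.
By linearity: E[X] = 151 · (1/2) = (152 − 1) · (1/2) = 151/2 ≈ 75.5000.

E[X] = 151/2 = 75.5000.


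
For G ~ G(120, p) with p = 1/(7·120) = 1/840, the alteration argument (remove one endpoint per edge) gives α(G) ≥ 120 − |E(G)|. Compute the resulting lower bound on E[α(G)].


E[|E(G)|] = C(120, 2)·p = 7140 · (1/840) = 17/2.
E[α(G)] ≥ n − E[|E(G)|] = 120 − 17/2 = 223/2.
Numerically: ≈ 111.5000.
(This is only a lower bound; the true E[α(G)] may be larger.)

E[α(G)] ≥ 223/2 ≈ 111.5000.


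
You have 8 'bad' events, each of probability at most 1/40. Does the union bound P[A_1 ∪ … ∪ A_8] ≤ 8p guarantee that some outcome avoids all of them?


Union bound: P[∪_{i=1}^{8} A_i] ≤ Σ_i P[A_i] ≤ 8·p = 8·(1/40) = 1/5.
Numerically: 1/5 ≈ 0.2000000.
Is 1/5 < 1? YES.
Since P[∪ A_i] ≤ 1/5 < 1, the complement has P[∩ A_i^c] ≥ 1 − 1/5 = 4/5 > 0, so some outcome avoids every A_i.

8·p = 1/5 ≈ 0.2000000; existence CERTIFIED by the union bound.


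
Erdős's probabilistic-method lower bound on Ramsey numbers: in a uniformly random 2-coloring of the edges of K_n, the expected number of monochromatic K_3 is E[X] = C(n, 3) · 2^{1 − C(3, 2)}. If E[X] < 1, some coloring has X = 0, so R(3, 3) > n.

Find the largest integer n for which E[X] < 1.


We need C(n, 3) · 2^{1 − 3} < 1, i.e. C(n, 3) < 2^{3 − 1} = 4.
Check values of n near the boundary:
  n = 3: C(3, 3) = 1; 1 < 4? YES
  n = 4: C(4, 3) = 4; 4 < 4? NO
  n = 5: C(5, 3) = 10; 10 < 4? NO
  n = 6: C(6, 3) = 20; 20 < 4? NO
The largest n with C(n, 3) < 4 is n = 3 (where E[X] = 1/4 ≈ 0.2500000). Hence R(3, 3) > 3, i.e. R(3, 3) ≥ 4.

Largest n = 3; hence R(3, 3) > 3.


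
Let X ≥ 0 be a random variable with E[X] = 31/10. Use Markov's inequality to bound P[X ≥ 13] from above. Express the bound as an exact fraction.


μ = E[X] = 31/10, a = 13.
Markov: P[X ≥ 13] ≤ μ/a = (31/10)/13 = 31/130.
Numerically: ≈ 0.2385.
(Since a = 13 > μ = 3.1000, the bound 31/130 is < 1 and informative.)

P[X ≥ 13] ≤ 31/130 ≈ 0.2385.


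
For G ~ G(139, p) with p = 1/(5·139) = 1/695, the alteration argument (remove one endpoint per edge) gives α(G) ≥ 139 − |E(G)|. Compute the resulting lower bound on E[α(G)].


E[|E(G)|] = C(139, 2)·p = 9591 · (1/695) = 69/5.
E[α(G)] ≥ n − E[|E(G)|] = 139 − 69/5 = 626/5.
Numerically: ≈ 125.200000.
(This is only a lower bound; the true E[α(G)] may be larger.)

E[α(G)] ≥ 626/5 ≈ 125.200000.
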